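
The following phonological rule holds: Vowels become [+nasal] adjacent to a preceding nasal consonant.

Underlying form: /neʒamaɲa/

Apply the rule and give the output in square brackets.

/e/ after nasal /n/ → [ẽ]
/a/ after nasal /m/ → [ã]
/a/ after nasal /ɲ/ → [ã]

[nẽʒamãɲã]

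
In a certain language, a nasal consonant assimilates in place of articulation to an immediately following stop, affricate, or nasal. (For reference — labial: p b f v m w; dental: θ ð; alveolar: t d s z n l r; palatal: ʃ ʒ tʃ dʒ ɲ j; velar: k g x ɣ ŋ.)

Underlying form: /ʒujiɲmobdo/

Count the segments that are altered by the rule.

1

/ɲ/ before /m/ (labial) → [m]
1 segment changes.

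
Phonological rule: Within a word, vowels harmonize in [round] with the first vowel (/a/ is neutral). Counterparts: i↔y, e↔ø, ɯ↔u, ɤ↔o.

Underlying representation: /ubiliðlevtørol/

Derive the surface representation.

[ubylyðløvtørol]

/i/ harmonizes with /u/ ([+round]) → [y]
/i/ harmonizes with /u/ ([+round]) → [y]
/e/ harmonizes with /u/ ([+round]) → [ø]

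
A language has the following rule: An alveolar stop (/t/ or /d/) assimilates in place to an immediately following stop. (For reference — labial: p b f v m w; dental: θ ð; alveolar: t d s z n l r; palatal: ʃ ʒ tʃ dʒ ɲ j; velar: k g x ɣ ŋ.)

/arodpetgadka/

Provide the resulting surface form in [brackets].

[arobpekgagka]

/d/ before /p/ (labial) → [b]
/t/ before /g/ (velar) → [k]
/d/ before /k/ (velar) → [g]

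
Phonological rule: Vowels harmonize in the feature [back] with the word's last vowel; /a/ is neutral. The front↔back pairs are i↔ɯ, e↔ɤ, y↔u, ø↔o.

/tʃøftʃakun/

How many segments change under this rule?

/ø/ harmonizes with /u/ ([+back]) → [o]
1 segment changes.

1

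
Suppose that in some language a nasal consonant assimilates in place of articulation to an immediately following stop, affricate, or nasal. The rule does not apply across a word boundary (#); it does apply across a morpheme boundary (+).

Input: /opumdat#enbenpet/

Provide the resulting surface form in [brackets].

[opundat#embempet]

/m/ before /d/ (alveolar) → [n]
/n/ before /b/ (labial) → [m]
/n/ before /p/ (labial) → [m]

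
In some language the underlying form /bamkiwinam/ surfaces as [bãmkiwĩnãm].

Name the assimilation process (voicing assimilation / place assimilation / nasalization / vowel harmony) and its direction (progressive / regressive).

/a/→[ã] /i/→[ĩ] /a/→[ã].
Each target copies a feature from the following segment, so the direction is regressive.

nasalization, regressive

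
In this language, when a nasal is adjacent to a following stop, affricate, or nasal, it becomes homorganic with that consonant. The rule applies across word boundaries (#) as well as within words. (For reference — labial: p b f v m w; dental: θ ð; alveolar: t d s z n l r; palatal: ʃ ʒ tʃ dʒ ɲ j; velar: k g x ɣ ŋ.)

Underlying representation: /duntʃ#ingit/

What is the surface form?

/n/ before /tʃ/ (palatal) → [ɲ]
/n/ before /g/ (velar) → [ŋ]

[duɲtʃ#iŋgit]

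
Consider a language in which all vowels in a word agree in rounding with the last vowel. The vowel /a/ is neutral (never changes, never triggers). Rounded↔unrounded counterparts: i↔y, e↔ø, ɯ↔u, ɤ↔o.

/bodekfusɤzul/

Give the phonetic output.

[bodøkfusozul]

/e/ harmonizes with /u/ ([+round]) → [ø]
/ɤ/ harmonizes with /u/ ([+round]) → [o]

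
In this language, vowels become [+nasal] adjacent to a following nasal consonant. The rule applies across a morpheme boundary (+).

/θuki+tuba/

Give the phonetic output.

[θuki+tuba]

no segment meets the rule's conditions; no change.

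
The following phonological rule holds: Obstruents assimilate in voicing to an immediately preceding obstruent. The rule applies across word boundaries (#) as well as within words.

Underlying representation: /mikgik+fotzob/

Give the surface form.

[mikkik+fotsob]

/g/ after /k/ (voiceless) → [k]
/z/ after /t/ (voiceless) → [s]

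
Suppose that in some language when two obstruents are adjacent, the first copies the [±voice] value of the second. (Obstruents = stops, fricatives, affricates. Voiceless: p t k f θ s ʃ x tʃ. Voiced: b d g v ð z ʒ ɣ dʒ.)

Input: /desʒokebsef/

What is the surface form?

/s/ before /ʒ/ (voiced) → [z]
/b/ before /s/ (voiceless) → [p]

[dezʒokepsef]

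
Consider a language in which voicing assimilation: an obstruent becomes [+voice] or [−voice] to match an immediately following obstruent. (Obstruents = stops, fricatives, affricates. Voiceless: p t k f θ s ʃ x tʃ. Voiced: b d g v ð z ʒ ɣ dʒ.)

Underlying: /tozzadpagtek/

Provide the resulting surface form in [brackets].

/d/ before /p/ (voiceless) → [t]
/g/ before /t/ (voiceless) → [k]

[tozzatpaktek]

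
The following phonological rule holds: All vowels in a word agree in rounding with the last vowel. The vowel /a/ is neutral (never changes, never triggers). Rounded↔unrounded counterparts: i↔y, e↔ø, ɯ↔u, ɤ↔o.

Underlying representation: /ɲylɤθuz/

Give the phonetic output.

[ɲyloθuz]

/ɤ/ harmonizes with /u/ ([+round]) → [o]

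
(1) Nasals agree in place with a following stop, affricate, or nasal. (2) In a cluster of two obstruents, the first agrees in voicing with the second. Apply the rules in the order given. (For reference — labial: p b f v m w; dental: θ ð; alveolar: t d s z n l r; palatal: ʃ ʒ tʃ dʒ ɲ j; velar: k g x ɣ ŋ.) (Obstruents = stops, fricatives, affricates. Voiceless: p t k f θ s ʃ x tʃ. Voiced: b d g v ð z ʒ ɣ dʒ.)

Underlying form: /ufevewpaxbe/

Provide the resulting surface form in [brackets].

[ufevewpaɣbe]

Rule 1: no segment meets the rule's conditions; no change.
After rule 1: ufevewpaxbe
Rule 2: /x/ before /b/ (voiced) → [ɣ]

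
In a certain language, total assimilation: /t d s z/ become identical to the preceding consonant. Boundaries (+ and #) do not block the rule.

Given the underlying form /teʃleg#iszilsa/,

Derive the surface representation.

/z/ after /s/ → [s] (total assimilation)
/s/ after /l/ → [l] (total assimilation)

[teʃleg#issilla]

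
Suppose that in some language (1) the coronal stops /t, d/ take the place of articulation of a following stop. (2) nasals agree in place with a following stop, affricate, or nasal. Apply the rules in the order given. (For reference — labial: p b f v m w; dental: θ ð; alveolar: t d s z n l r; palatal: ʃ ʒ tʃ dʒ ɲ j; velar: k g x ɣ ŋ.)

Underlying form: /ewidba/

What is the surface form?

[ewibba]

Rule 1: /d/ before /b/ (labial) → [b]
After rule 1: ewibba
Rule 2: no segment meets the rule's conditions; no change.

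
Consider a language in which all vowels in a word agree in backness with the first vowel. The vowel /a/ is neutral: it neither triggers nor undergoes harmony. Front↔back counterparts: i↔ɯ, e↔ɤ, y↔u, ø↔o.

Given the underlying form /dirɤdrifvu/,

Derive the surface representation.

/ɤ/ harmonizes with /i/ ([-back]) → [e]
/u/ harmonizes with /i/ ([-back]) → [y]

[diredrifvy]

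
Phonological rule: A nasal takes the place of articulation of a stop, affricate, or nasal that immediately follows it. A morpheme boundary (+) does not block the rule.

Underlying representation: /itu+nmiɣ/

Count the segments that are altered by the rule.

1

/n/ before /m/ (labial) → [m]
1 segment changes.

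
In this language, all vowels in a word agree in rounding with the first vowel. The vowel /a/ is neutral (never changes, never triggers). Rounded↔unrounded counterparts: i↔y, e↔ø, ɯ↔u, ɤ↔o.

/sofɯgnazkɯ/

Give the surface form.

[sofugnazku]

/ɯ/ harmonizes with /o/ ([+round]) → [u]
/ɯ/ harmonizes with /o/ ([+round]) → [u]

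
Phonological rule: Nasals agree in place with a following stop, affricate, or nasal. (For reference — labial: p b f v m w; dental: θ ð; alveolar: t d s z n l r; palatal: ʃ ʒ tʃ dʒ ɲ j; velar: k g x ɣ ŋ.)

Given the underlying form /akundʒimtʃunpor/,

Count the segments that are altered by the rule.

/n/ before /dʒ/ (palatal) → [ɲ]
/m/ before /tʃ/ (palatal) → [ɲ]
/n/ before /p/ (labial) → [m]
3 segments change.

3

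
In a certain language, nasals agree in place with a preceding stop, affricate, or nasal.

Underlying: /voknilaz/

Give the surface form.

/n/ after /k/ (velar) → [ŋ]

[vokŋilaz]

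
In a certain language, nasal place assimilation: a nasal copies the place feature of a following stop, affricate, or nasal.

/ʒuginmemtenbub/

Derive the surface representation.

[ʒugimmentembub]

/n/ before /m/ (labial) → [m]
/m/ before /t/ (alveolar) → [n]
/n/ before /b/ (labial) → [m]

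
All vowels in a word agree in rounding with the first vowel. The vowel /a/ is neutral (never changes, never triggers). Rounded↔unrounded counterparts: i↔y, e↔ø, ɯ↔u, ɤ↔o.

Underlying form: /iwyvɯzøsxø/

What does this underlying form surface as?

[iwivɯzesxe]

/y/ harmonizes with /i/ ([-round]) → [i]
/ø/ harmonizes with /i/ ([-round]) → [e]
/ø/ harmonizes with /i/ ([-round]) → [e]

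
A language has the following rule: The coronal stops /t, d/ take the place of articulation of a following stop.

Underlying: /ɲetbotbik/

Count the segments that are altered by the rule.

2

/t/ before /b/ (labial) → [p]
/t/ before /b/ (labial) → [p]
2 segments change.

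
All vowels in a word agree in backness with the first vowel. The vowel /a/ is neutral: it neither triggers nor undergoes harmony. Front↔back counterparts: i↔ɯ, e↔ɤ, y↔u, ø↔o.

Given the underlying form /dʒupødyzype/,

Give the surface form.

/ø/ harmonizes with /u/ ([+back]) → [o]
/y/ harmonizes with /u/ ([+back]) → [u]
/y/ harmonizes with /u/ ([+back]) → [u]
/e/ harmonizes with /u/ ([+back]) → [ɤ]

[dʒupoduzupɤ]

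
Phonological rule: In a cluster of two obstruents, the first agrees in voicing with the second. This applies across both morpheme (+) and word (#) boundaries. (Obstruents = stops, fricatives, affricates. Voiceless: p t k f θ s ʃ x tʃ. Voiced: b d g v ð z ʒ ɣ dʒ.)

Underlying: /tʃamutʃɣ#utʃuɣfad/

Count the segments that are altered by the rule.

2

/tʃ/ before /ɣ/ (voiced) → [dʒ]
/ɣ/ before /f/ (voiceless) → [x]
2 segments change.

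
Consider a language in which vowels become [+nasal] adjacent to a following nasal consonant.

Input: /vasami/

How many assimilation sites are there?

/a/ before nasal /m/ → [ã]
1 segment changes.

1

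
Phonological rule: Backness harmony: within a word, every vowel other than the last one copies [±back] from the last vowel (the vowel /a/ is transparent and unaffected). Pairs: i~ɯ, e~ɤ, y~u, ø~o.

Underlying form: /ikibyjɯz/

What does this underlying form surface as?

[ɯkɯbujɯz]

/i/ harmonizes with /ɯ/ ([+back]) → [ɯ]
/i/ harmonizes with /ɯ/ ([+back]) → [ɯ]
/y/ harmonizes with /ɯ/ ([+back]) → [u]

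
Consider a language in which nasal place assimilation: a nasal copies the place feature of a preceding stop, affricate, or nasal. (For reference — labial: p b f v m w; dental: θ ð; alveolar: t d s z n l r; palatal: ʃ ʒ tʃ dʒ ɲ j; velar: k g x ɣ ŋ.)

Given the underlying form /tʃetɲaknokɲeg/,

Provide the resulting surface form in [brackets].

/ɲ/ after /t/ (alveolar) → [n]
/n/ after /k/ (velar) → [ŋ]
/ɲ/ after /k/ (velar) → [ŋ]

[tʃetnakŋokŋeg]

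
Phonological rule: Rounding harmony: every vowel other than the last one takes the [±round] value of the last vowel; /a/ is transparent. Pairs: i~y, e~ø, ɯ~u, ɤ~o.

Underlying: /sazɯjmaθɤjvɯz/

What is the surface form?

[sazɯjmaθɤjvɯz]

no segment meets the rule's conditions; no change.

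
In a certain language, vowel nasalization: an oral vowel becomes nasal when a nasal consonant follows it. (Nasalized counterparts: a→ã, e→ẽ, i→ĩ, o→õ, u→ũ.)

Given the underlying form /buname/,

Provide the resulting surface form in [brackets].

/u/ before nasal /n/ → [ũ]
/a/ before nasal /m/ → [ã]

[bũnãme]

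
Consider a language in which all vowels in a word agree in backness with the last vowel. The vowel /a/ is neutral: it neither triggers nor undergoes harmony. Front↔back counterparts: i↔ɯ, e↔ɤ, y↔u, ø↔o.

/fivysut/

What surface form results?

/i/ harmonizes with /u/ ([+back]) → [ɯ]
/y/ harmonizes with /u/ ([+back]) → [u]

[fɯvusut]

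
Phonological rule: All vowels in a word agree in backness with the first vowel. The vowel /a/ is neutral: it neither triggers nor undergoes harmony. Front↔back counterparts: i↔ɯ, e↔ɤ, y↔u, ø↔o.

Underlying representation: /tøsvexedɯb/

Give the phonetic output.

[tøsvexedib]

/ɯ/ harmonizes with /ø/ ([-back]) → [i]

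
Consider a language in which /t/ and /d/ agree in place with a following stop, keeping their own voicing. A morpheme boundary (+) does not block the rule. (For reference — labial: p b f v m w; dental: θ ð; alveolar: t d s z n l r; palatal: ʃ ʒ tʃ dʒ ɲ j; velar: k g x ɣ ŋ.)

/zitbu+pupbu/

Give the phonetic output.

/t/ before /b/ (labial) → [p]

[zipbu+pupbu]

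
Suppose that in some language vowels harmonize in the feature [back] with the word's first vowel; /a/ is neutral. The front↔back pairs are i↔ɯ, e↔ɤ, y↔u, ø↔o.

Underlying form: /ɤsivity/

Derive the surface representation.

/i/ harmonizes with /ɤ/ ([+back]) → [ɯ]
/i/ harmonizes with /ɤ/ ([+back]) → [ɯ]
/y/ harmonizes with /ɤ/ ([+back]) → [u]

[ɤsɯvɯtu]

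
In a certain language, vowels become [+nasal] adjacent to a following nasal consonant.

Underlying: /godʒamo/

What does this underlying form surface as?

[godʒãmo]

/a/ before nasal /m/ → [ã]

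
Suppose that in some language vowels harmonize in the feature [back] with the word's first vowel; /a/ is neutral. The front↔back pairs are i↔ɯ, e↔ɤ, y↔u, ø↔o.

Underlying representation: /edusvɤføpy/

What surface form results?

/u/ harmonizes with /e/ ([-back]) → [y]
/ɤ/ harmonizes with /e/ ([-back]) → [e]

[edysveføpy]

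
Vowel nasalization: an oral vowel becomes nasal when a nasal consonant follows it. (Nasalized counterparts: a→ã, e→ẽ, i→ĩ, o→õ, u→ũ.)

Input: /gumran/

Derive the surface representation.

/u/ before nasal /m/ → [ũ]
/a/ before nasal /n/ → [ã]

[gũmrãn]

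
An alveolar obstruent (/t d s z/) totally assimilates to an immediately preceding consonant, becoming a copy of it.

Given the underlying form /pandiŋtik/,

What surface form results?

/d/ after /n/ → [n] (total assimilation)
/t/ after /ŋ/ → [ŋ] (total assimilation)

[panniŋŋik]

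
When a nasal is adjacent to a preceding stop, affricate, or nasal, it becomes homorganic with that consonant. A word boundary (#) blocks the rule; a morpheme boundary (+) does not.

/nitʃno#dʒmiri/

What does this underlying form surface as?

[nitʃɲo#dʒɲiri]

/n/ after /tʃ/ (palatal) → [ɲ]
/m/ after /dʒ/ (palatal) → [ɲ]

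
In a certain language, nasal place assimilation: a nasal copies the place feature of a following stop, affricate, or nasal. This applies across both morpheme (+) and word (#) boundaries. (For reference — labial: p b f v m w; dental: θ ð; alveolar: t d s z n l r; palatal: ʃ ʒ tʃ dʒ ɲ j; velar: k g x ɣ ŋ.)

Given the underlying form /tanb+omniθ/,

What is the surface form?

/n/ before /b/ (labial) → [m]
/m/ before /n/ (alveolar) → [n]

[tamb+onniθ]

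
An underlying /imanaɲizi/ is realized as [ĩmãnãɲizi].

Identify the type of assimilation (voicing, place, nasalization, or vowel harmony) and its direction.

nasalization, regressive

/i/→[ĩ] /a/→[ã] /a/→[ã].
Each target copies a feature from the following segment, so the direction is regressive.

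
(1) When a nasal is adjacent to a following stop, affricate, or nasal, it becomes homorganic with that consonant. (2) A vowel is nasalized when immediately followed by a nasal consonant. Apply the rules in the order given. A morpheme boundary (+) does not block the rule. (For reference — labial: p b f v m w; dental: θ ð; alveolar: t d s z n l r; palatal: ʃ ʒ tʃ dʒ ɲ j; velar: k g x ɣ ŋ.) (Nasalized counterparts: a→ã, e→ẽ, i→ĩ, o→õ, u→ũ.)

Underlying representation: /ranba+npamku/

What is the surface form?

Rule 1: /n/ before /b/ (labial) → [m]
Rule 1: /n/ before /p/ (labial) → [m]
Rule 1: /m/ before /k/ (velar) → [ŋ]
After rule 1: ramba+mpaŋku
Rule 2: /a/ before nasal /m/ → [ã]
Rule 2: /a/ before nasal /m/ → [ã]
Rule 2: /a/ before nasal /ŋ/ → [ã]

[rãmbã+mpãŋku]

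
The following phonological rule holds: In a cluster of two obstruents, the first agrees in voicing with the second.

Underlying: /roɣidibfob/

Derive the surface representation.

[roɣidipfob]

/b/ before /f/ (voiceless) → [p]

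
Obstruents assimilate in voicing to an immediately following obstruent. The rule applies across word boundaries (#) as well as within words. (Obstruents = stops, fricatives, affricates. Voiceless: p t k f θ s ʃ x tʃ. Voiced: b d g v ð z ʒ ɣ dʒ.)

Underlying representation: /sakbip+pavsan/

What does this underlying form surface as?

[sagbip+pafsan]

/k/ before /b/ (voiced) → [g]
/v/ before /s/ (voiceless) → [f]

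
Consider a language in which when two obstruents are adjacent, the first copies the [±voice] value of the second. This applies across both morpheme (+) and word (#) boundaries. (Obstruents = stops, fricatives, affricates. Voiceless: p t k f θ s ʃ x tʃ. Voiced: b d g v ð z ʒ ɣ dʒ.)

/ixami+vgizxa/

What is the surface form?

[ixami+vgisxa]

/z/ before /x/ (voiceless) → [s]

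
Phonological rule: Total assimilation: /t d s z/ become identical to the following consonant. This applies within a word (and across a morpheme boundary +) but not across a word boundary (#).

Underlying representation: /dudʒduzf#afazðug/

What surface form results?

/z/ before /f/ → [f] (total assimilation)
/z/ before /ð/ → [ð] (total assimilation)

[dudʒduff#afaððug]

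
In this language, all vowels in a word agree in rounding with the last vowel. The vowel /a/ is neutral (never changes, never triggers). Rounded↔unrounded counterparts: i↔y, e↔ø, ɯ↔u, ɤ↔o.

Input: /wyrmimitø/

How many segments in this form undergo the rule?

2

/i/ harmonizes with /ø/ ([+round]) → [y]
/i/ harmonizes with /ø/ ([+round]) → [y]
2 segments change.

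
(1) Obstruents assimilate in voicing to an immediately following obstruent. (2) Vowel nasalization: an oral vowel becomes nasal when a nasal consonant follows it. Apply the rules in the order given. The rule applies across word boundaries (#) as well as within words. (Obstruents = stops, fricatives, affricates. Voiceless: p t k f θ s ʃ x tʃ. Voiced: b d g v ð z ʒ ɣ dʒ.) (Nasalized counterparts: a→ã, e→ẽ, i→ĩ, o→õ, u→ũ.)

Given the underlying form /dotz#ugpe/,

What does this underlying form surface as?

Rule 1: /t/ before /z/ (voiced) → [d]
Rule 1: /g/ before /p/ (voiceless) → [k]
After rule 1: dodz#ukpe
Rule 2: no segment meets the rule's conditions; no change.

[dodz#ukpe]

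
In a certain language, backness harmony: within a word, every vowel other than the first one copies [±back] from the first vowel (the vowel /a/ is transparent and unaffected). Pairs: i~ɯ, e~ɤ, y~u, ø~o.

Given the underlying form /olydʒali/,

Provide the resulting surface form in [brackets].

/y/ harmonizes with /o/ ([+back]) → [u]
/i/ harmonizes with /o/ ([+back]) → [ɯ]

[oludʒalɯ]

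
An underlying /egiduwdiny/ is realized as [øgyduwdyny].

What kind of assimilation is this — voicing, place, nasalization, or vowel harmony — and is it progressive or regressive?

/e/→[ø] /i/→[y] /i/→[y].
Vowels agree with the last vowel, so the harmony is regressive.

vowel harmony, regressive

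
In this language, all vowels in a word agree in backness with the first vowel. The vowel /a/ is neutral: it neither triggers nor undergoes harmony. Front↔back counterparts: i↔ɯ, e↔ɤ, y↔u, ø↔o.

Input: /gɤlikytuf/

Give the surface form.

/i/ harmonizes with /ɤ/ ([+back]) → [ɯ]
/y/ harmonizes with /ɤ/ ([+back]) → [u]

[gɤlɯkutuf]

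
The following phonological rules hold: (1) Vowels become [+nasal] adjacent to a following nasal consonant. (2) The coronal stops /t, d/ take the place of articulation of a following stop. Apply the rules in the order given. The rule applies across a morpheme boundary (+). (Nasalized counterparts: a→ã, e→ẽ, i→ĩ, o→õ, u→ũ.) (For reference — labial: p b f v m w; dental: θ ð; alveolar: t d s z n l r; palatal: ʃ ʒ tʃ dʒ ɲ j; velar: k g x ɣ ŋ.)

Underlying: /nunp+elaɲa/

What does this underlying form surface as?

Rule 1: /u/ before nasal /n/ → [ũ]
Rule 1: /a/ before nasal /ɲ/ → [ã]
After rule 1: nũnp+elãɲa
Rule 2: no segment meets the rule's conditions; no change.

[nũnp+elãɲa]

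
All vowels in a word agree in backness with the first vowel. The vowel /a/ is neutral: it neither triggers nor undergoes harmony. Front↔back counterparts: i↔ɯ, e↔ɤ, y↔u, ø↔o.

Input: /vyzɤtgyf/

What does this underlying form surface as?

[vyzetgyf]

/ɤ/ harmonizes with /y/ ([-back]) → [e]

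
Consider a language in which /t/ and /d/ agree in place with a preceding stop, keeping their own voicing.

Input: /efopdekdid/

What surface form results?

/d/ after /p/ (labial) → [b]
/d/ after /k/ (velar) → [g]

[efopbekgid]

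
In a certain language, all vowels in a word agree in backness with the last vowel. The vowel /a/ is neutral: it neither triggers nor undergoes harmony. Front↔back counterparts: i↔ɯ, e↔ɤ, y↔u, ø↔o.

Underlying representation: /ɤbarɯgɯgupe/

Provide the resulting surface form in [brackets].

/ɤ/ harmonizes with /e/ ([-back]) → [e]
/ɯ/ harmonizes with /e/ ([-back]) → [i]
/ɯ/ harmonizes with /e/ ([-back]) → [i]
/u/ harmonizes with /e/ ([-back]) → [y]

[ebarigigype]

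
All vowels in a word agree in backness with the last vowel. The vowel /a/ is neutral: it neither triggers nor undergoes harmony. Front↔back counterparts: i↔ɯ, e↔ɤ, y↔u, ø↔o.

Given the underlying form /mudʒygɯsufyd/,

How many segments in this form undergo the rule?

/u/ harmonizes with /y/ ([-back]) → [y]
/ɯ/ harmonizes with /y/ ([-back]) → [i]
/u/ harmonizes with /y/ ([-back]) → [y]
3 segments change.

3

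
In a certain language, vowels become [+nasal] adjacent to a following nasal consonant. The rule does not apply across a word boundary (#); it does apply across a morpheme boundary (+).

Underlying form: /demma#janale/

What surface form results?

/e/ before nasal /m/ → [ẽ]
/a/ before nasal /n/ → [ã]

[dẽmma#jãnale]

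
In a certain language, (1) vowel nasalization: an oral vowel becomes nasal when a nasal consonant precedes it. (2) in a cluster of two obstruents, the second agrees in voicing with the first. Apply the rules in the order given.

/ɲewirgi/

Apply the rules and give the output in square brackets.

Rule 1: /e/ after nasal /ɲ/ → [ẽ]
After rule 1: ɲẽwirgi
Rule 2: no segment meets the rule's conditions; no change.

[ɲẽwirgi]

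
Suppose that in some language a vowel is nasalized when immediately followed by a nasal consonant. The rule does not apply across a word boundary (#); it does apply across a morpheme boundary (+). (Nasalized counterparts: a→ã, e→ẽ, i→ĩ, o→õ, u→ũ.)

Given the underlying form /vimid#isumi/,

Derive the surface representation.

/i/ before nasal /m/ → [ĩ]
/u/ before nasal /m/ → [ũ]

[vĩmid#isũmi]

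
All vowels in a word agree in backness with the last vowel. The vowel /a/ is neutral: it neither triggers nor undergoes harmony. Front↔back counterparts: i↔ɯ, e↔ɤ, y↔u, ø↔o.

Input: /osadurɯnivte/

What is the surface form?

/o/ harmonizes with /e/ ([-back]) → [ø]
/u/ harmonizes with /e/ ([-back]) → [y]
/ɯ/ harmonizes with /e/ ([-back]) → [i]

[øsadyrinivte]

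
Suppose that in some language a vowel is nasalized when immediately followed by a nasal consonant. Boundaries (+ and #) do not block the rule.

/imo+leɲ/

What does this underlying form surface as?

[ĩmo+lẽɲ]

/i/ before nasal /m/ → [ĩ]
/e/ before nasal /ɲ/ → [ẽ]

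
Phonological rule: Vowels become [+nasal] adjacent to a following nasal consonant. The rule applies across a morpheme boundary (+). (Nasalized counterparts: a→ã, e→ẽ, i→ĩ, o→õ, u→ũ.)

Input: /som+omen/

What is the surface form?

/o/ before nasal /m/ → [õ]
/o/ before nasal /m/ → [õ]
/e/ before nasal /n/ → [ẽ]

[sõm+õmẽn]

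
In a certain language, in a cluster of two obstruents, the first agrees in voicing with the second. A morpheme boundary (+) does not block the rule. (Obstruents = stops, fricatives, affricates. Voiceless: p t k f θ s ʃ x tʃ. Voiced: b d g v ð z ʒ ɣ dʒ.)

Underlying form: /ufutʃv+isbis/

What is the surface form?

/tʃ/ before /v/ (voiced) → [dʒ]
/s/ before /b/ (voiced) → [z]

[ufudʒv+izbis]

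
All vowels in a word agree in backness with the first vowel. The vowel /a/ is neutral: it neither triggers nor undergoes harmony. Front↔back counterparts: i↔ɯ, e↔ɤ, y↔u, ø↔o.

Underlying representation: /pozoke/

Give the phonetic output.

[pozokɤ]

/e/ harmonizes with /o/ ([+back]) → [ɤ]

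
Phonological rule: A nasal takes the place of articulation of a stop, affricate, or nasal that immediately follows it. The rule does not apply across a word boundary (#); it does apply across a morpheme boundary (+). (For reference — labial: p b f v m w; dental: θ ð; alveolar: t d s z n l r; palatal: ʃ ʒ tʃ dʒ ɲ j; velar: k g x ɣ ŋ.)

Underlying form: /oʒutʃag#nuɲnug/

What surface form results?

[oʒutʃag#nunnug]

/ɲ/ before /n/ (alveolar) → [n]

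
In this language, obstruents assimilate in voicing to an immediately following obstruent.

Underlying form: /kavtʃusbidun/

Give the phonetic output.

/v/ before /tʃ/ (voiceless) → [f]
/s/ before /b/ (voiced) → [z]

[kaftʃuzbidun]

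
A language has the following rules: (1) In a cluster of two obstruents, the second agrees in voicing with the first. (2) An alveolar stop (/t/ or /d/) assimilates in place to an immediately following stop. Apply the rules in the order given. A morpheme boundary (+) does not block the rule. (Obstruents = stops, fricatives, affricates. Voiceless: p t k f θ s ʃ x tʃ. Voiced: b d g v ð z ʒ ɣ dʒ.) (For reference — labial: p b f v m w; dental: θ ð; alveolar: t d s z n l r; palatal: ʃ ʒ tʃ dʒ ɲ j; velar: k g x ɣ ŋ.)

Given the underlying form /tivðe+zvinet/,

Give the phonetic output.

[tivðe+zvinet]

Rule 1: no segment meets the rule's conditions; no change.
After rule 1: tivðe+zvinet
Rule 2: no segment meets the rule's conditions; no change.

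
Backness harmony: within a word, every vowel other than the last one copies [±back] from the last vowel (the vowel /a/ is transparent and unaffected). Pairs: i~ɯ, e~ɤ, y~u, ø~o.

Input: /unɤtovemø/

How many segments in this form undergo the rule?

/u/ harmonizes with /ø/ ([-back]) → [y]
/ɤ/ harmonizes with /ø/ ([-back]) → [e]
/o/ harmonizes with /ø/ ([-back]) → [ø]
3 segments change.

3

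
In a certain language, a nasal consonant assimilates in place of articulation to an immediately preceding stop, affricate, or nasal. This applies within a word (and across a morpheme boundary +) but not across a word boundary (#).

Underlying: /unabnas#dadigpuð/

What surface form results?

/n/ after /b/ (labial) → [m]

[unabmas#dadigpuð]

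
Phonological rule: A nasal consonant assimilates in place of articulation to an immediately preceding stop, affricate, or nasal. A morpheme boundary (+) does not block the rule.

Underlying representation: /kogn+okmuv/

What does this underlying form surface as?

[kogŋ+okŋuv]

/n/ after /g/ (velar) → [ŋ]
/m/ after /k/ (velar) → [ŋ]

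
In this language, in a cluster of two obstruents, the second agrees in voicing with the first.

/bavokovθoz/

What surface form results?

/θ/ after /v/ (voiced) → [ð]

[bavokovðoz]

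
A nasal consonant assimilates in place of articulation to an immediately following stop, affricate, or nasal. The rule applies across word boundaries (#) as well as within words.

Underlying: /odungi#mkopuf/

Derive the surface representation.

[oduŋgi#ŋkopuf]

/n/ before /g/ (velar) → [ŋ]
/m/ before /k/ (velar) → [ŋ]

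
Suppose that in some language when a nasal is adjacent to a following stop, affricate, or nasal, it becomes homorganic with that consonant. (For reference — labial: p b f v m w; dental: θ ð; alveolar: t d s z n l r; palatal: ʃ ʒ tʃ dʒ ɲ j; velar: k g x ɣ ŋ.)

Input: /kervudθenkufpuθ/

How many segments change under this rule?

1

/n/ before /k/ (velar) → [ŋ]
1 segment changes.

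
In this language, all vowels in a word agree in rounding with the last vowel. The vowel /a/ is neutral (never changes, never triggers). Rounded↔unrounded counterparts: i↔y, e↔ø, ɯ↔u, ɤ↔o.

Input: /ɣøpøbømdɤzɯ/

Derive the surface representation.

[ɣepebemdɤzɯ]

/ø/ harmonizes with /ɯ/ ([-round]) → [e]
/ø/ harmonizes with /ɯ/ ([-round]) → [e]
/ø/ harmonizes with /ɯ/ ([-round]) → [e]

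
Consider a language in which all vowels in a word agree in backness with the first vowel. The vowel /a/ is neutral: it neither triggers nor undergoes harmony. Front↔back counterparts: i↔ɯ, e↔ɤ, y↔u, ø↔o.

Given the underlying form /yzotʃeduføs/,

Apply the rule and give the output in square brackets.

[yzøtʃedyføs]

/o/ harmonizes with /y/ ([-back]) → [ø]
/u/ harmonizes with /y/ ([-back]) → [y]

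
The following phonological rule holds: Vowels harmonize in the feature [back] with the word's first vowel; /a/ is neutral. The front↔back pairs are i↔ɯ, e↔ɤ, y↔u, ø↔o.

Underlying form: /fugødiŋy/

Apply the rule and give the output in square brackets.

[fugodɯŋu]

/ø/ harmonizes with /u/ ([+back]) → [o]
/i/ harmonizes with /u/ ([+back]) → [ɯ]
/y/ harmonizes with /u/ ([+back]) → [u]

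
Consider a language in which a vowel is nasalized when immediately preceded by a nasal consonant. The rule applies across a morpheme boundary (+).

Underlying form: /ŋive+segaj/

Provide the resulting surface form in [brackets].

/i/ after nasal /ŋ/ → [ĩ]

[ŋĩve+segaj]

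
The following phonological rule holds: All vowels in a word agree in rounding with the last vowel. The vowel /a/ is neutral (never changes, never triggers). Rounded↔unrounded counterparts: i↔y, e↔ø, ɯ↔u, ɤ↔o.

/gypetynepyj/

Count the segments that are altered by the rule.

2

/e/ harmonizes with /y/ ([+round]) → [ø]
/e/ harmonizes with /y/ ([+round]) → [ø]
2 segments change.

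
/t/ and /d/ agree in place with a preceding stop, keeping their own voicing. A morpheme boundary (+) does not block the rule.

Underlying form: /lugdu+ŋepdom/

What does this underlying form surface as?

[luggu+ŋepbom]

/d/ after /g/ (velar) → [g]
/d/ after /p/ (labial) → [b]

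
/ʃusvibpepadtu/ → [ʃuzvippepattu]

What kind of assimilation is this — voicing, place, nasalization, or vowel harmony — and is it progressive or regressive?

voicing assimilation, regressive

/s/→[z] /b/→[p] /d/→[t].
Each target copies a feature from the following segment, so the direction is regressive.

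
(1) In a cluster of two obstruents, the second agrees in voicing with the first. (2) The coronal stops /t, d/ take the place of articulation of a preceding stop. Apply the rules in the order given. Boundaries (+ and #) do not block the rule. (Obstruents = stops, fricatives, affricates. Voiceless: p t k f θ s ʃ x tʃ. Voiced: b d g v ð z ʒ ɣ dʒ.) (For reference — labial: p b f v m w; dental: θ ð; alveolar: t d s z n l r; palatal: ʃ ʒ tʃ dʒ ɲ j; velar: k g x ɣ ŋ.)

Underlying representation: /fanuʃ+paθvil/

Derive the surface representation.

[fanuʃ+paθfil]

Rule 1: /v/ after /θ/ (voiceless) → [f]
After rule 1: fanuʃ+paθfil
Rule 2: no segment meets the rule's conditions; no change.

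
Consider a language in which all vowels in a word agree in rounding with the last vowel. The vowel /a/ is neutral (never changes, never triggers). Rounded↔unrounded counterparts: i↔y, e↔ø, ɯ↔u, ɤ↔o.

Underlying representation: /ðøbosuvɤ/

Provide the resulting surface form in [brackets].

[ðebɤsɯvɤ]

/ø/ harmonizes with /ɤ/ ([-round]) → [e]
/o/ harmonizes with /ɤ/ ([-round]) → [ɤ]
/u/ harmonizes with /ɤ/ ([-round]) → [ɯ]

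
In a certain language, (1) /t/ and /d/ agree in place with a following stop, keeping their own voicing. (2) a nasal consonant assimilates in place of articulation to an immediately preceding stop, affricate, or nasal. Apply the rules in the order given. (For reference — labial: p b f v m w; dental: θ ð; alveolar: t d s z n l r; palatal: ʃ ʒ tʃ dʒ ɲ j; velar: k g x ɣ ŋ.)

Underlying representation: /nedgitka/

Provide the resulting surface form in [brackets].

[neggikka]

Rule 1: /d/ before /g/ (velar) → [g]
Rule 1: /t/ before /k/ (velar) → [k]
After rule 1: neggikka
Rule 2: no segment meets the rule's conditions; no change.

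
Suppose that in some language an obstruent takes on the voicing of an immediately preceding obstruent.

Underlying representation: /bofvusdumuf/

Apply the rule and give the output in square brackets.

[boffustumuf]

/v/ after /f/ (voiceless) → [f]
/d/ after /s/ (voiceless) → [t]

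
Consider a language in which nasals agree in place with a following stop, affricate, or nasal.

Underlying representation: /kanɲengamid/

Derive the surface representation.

/n/ before /ɲ/ (palatal) → [ɲ]
/n/ before /g/ (velar) → [ŋ]

[kaɲɲeŋgamid]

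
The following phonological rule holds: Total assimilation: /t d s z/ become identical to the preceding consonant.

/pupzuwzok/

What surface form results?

[puppuwwok]

/z/ after /p/ → [p] (total assimilation)
/z/ after /w/ → [w] (total assimilation)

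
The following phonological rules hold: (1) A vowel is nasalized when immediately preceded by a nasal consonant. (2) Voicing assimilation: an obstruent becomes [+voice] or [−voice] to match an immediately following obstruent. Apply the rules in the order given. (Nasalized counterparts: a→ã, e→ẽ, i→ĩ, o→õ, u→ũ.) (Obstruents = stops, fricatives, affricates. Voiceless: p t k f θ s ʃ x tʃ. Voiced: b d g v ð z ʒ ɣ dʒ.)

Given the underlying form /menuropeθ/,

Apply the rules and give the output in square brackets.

[mẽnũropeθ]

Rule 1: /e/ after nasal /m/ → [ẽ]
Rule 1: /u/ after nasal /n/ → [ũ]
After rule 1: mẽnũropeθ
Rule 2: no segment meets the rule's conditions; no change.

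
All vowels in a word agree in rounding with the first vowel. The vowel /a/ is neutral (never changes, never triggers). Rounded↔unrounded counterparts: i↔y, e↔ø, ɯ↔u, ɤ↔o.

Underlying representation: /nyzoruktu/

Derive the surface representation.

no segment meets the rule's conditions; no change.

[nyzoruktu]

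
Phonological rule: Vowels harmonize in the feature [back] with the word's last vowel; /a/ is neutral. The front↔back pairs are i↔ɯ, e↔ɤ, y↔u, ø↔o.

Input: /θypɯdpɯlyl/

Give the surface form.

[θypidpilyl]

/ɯ/ harmonizes with /y/ ([-back]) → [i]
/ɯ/ harmonizes with /y/ ([-back]) → [i]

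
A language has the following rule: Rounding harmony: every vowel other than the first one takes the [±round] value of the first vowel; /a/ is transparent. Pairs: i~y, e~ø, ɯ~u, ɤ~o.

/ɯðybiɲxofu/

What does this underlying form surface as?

/y/ harmonizes with /ɯ/ ([-round]) → [i]
/o/ harmonizes with /ɯ/ ([-round]) → [ɤ]
/u/ harmonizes with /ɯ/ ([-round]) → [ɯ]

[ɯðibiɲxɤfɯ]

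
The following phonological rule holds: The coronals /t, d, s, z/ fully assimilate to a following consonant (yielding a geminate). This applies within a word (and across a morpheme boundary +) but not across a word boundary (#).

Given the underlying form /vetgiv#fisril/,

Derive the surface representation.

/t/ before /g/ → [g] (total assimilation)
/s/ before /r/ → [r] (total assimilation)

[veggiv#firril]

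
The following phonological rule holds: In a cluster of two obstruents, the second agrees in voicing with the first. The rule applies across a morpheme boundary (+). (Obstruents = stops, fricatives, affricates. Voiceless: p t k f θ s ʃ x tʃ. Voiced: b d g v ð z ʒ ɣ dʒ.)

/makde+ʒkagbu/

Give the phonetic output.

[makte+ʒgagbu]

/d/ after /k/ (voiceless) → [t]
/k/ after /ʒ/ (voiced) → [g]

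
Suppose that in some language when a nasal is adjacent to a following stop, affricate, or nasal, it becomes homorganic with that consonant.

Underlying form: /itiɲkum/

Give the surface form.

/ɲ/ before /k/ (velar) → [ŋ]

[itiŋkum]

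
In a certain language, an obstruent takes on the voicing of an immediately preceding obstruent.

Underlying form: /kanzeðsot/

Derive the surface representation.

[kanzeðzot]

/s/ after /ð/ (voiced) → [z]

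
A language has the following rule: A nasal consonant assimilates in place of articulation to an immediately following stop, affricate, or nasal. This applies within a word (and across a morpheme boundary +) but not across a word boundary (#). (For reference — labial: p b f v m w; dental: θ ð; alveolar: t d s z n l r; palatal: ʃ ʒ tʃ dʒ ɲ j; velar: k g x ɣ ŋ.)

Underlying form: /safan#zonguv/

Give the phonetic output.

[safan#zoŋguv]

/n/ before /g/ (velar) → [ŋ]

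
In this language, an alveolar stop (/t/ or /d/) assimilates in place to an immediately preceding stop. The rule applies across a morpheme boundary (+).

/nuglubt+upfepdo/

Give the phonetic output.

[nuglubp+upfepbo]

/t/ after /b/ (labial) → [p]
/d/ after /p/ (labial) → [b]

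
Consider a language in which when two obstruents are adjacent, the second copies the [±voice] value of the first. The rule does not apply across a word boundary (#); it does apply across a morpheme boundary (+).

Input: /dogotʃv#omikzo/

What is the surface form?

[dogotʃf#omikso]

/v/ after /tʃ/ (voiceless) → [f]
/z/ after /k/ (voiceless) → [s]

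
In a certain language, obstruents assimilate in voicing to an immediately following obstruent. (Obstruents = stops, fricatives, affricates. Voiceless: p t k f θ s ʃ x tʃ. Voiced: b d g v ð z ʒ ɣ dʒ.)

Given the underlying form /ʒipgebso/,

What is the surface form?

[ʒibgepso]

/p/ before /g/ (voiced) → [b]
/b/ before /s/ (voiceless) → [p]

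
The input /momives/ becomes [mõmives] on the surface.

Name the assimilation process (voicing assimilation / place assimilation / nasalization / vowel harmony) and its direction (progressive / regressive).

nasalization, regressive

/o/→[õ].
Each target copies a feature from the following segment, so the direction is regressive.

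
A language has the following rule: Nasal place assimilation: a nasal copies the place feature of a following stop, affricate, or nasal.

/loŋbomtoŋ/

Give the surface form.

[lombontoŋ]

/ŋ/ before /b/ (labial) → [m]
/m/ before /t/ (alveolar) → [n]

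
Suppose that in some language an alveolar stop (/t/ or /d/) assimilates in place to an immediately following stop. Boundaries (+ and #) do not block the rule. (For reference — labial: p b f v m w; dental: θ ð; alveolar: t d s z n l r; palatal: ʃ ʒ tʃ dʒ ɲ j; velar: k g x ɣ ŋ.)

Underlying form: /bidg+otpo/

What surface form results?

/d/ before /g/ (velar) → [g]
/t/ before /p/ (labial) → [p]

[bigg+oppo]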